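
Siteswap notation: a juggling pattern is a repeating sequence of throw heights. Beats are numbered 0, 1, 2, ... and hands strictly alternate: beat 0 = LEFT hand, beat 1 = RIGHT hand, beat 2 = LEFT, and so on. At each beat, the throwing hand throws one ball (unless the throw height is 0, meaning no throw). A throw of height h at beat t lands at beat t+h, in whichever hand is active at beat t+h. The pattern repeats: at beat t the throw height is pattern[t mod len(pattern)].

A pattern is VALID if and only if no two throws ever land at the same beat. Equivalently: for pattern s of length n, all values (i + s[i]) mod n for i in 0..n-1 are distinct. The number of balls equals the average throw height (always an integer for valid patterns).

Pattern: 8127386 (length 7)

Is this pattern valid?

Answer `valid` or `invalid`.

i=0: (i + s[i]) mod n = (0 + 8) mod 7 = 1
i=1: (i + s[i]) mod n = (1 + 1) mod 7 = 2
i=2: (i + s[i]) mod n = (2 + 2) mod 7 = 4
i=3: (i + s[i]) mod n = (3 + 7) mod 7 = 3
i=4: (i + s[i]) mod n = (4 + 3) mod 7 = 0
i=5: (i + s[i]) mod n = (5 + 8) mod 7 = 6
i=6: (i + s[i]) mod n = (6 + 6) mod 7 = 5
Residues: [1, 2, 4, 3, 0, 6, 5], distinct: True

Answer: valid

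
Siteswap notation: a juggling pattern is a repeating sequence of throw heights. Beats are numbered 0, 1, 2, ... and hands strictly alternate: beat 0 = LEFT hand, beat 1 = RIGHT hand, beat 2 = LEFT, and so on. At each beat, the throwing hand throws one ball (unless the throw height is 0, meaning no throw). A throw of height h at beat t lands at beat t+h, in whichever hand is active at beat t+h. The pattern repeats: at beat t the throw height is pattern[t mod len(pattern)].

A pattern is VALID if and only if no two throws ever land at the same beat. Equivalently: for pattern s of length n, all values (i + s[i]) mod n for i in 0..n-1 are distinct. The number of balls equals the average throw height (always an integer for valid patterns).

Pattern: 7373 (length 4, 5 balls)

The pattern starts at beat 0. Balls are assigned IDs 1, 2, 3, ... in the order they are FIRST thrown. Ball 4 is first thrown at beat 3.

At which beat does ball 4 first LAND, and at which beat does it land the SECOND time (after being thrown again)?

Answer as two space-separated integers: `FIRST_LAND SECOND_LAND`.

Answer: 6 13

Derivation:
Beat 0 (L): throw ball1 h=7 -> lands@7:R; in-air after throw: [b1@7:R]
Beat 1 (R): throw ball2 h=3 -> lands@4:L; in-air after throw: [b2@4:L b1@7:R]
Beat 2 (L): throw ball3 h=7 -> lands@9:R; in-air after throw: [b2@4:L b1@7:R b3@9:R]
Beat 3 (R): throw ball4 h=3 -> lands@6:L; in-air after throw: [b2@4:L b4@6:L b1@7:R b3@9:R]
Beat 4 (L): throw ball2 h=7 -> lands@11:R; in-air after throw: [b4@6:L b1@7:R b3@9:R b2@11:R]
Beat 5 (R): throw ball5 h=3 -> lands@8:L; in-air after throw: [b4@6:L b1@7:R b5@8:L b3@9:R b2@11:R]
Beat 6 (L): throw ball4 h=7 -> lands@13:R; in-air after throw: [b1@7:R b5@8:L b3@9:R b2@11:R b4@13:R]
Beat 7 (R): throw ball1 h=3 -> lands@10:L; in-air after throw: [b5@8:L b3@9:R b1@10:L b2@11:R b4@13:R]
Beat 8 (L): throw ball5 h=7 -> lands@15:R; in-air after throw: [b3@9:R b1@10:L b2@11:R b4@13:R b5@15:R]
Beat 9 (R): throw ball3 h=3 -> lands@12:L; in-air after throw: [b1@10:L b2@11:R b3@12:L b4@13:R b5@15:R]
Beat 10 (L): throw ball1 h=7 -> lands@17:R; in-air after throw: [b2@11:R b3@12:L b4@13:R b5@15:R b1@17:R]
Beat 11 (R): throw ball2 h=3 -> lands@14:L; in-air after throw: [b3@12:L b4@13:R b2@14:L b5@15:R b1@17:R]
Beat 12 (L): throw ball3 h=7 -> lands@19:R; in-air after throw: [b4@13:R b2@14:L b5@15:R b1@17:R b3@19:R]
Beat 13 (R): throw ball4 h=3 -> lands@16:L; in-air after throw: [b2@14:L b5@15:R b4@16:L b1@17:R b3@19:R]
Ball 4: thrown@3 h=3 -> first land @6; rethrown@6 h=7 -> second land @13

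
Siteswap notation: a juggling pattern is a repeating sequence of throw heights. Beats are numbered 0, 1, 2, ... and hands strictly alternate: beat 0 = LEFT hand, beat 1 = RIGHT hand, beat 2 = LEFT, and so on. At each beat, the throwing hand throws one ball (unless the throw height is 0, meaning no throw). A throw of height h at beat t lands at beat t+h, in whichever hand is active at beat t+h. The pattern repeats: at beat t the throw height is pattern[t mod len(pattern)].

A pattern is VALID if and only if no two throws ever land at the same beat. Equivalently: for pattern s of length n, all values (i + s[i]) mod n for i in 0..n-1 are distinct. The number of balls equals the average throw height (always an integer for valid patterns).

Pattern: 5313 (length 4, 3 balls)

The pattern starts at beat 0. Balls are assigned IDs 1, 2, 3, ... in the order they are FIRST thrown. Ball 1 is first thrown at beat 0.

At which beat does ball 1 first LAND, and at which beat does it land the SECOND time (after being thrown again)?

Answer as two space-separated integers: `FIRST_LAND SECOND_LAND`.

Beat 0 (L): throw ball1 h=5 -> lands@5:R; in-air after throw: [b1@5:R]
Beat 1 (R): throw ball2 h=3 -> lands@4:L; in-air after throw: [b2@4:L b1@5:R]
Beat 2 (L): throw ball3 h=1 -> lands@3:R; in-air after throw: [b3@3:R b2@4:L b1@5:R]
Beat 3 (R): throw ball3 h=3 -> lands@6:L; in-air after throw: [b2@4:L b1@5:R b3@6:L]
Beat 4 (L): throw ball2 h=5 -> lands@9:R; in-air after throw: [b1@5:R b3@6:L b2@9:R]
Beat 5 (R): throw ball1 h=3 -> lands@8:L; in-air after throw: [b3@6:L b1@8:L b2@9:R]
Beat 6 (L): throw ball3 h=1 -> lands@7:R; in-air after throw: [b3@7:R b1@8:L b2@9:R]
Beat 7 (R): throw ball3 h=3 -> lands@10:L; in-air after throw: [b1@8:L b2@9:R b3@10:L]
Beat 8 (L): throw ball1 h=5 -> lands@13:R; in-air after throw: [b2@9:R b3@10:L b1@13:R]
Ball 1: thrown@0 h=5 -> first land @5; rethrown@5 h=3 -> second land @8

Answer: 5 8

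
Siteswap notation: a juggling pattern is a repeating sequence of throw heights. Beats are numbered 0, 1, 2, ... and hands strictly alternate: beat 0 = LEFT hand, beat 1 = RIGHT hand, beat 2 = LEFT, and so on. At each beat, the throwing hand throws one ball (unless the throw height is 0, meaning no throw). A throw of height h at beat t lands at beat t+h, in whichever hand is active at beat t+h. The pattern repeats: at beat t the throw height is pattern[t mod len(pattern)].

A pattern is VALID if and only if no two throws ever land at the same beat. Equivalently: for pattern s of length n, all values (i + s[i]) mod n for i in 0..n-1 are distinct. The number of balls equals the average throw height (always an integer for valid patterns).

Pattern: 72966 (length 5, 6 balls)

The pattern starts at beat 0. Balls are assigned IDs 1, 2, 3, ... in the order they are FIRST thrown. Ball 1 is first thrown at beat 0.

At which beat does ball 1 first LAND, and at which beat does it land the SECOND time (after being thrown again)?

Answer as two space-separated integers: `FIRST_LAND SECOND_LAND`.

Answer: 7 16

Derivation:
Beat 0 (L): throw ball1 h=7 -> lands@7:R; in-air after throw: [b1@7:R]
Beat 1 (R): throw ball2 h=2 -> lands@3:R; in-air after throw: [b2@3:R b1@7:R]
Beat 2 (L): throw ball3 h=9 -> lands@11:R; in-air after throw: [b2@3:R b1@7:R b3@11:R]
Beat 3 (R): throw ball2 h=6 -> lands@9:R; in-air after throw: [b1@7:R b2@9:R b3@11:R]
Beat 4 (L): throw ball4 h=6 -> lands@10:L; in-air after throw: [b1@7:R b2@9:R b4@10:L b3@11:R]
Beat 5 (R): throw ball5 h=7 -> lands@12:L; in-air after throw: [b1@7:R b2@9:R b4@10:L b3@11:R b5@12:L]
Beat 6 (L): throw ball6 h=2 -> lands@8:L; in-air after throw: [b1@7:R b6@8:L b2@9:R b4@10:L b3@11:R b5@12:L]
Beat 7 (R): throw ball1 h=9 -> lands@16:L; in-air after throw: [b6@8:L b2@9:R b4@10:L b3@11:R b5@12:L b1@16:L]
Beat 8 (L): throw ball6 h=6 -> lands@14:L; in-air after throw: [b2@9:R b4@10:L b3@11:R b5@12:L b6@14:L b1@16:L]
Beat 9 (R): throw ball2 h=6 -> lands@15:R; in-air after throw: [b4@10:L b3@11:R b5@12:L b6@14:L b2@15:R b1@16:L]
Beat 10 (L): throw ball4 h=7 -> lands@17:R; in-air after throw: [b3@11:R b5@12:L b6@14:L b2@15:R b1@16:L b4@17:R]
Beat 11 (R): throw ball3 h=2 -> lands@13:R; in-air after throw: [b5@12:L b3@13:R b6@14:L b2@15:R b1@16:L b4@17:R]
Beat 12 (L): throw ball5 h=9 -> lands@21:R; in-air after throw: [b3@13:R b6@14:L b2@15:R b1@16:L b4@17:R b5@21:R]
Beat 13 (R): throw ball3 h=6 -> lands@19:R; in-air after throw: [b6@14:L b2@15:R b1@16:L b4@17:R b3@19:R b5@21:R]
Beat 14 (L): throw ball6 h=6 -> lands@20:L; in-air after throw: [b2@15:R b1@16:L b4@17:R b3@19:R b6@20:L b5@21:R]
Beat 15 (R): throw ball2 h=7 -> lands@22:L; in-air after throw: [b1@16:L b4@17:R b3@19:R b6@20:L b5@21:R b2@22:L]
Beat 16 (L): throw ball1 h=2 -> lands@18:L; in-air after throw: [b4@17:R b1@18:L b3@19:R b6@20:L b5@21:R b2@22:L]
Ball 1: thrown@0 h=7 -> first land @7; rethrown@7 h=9 -> second land @16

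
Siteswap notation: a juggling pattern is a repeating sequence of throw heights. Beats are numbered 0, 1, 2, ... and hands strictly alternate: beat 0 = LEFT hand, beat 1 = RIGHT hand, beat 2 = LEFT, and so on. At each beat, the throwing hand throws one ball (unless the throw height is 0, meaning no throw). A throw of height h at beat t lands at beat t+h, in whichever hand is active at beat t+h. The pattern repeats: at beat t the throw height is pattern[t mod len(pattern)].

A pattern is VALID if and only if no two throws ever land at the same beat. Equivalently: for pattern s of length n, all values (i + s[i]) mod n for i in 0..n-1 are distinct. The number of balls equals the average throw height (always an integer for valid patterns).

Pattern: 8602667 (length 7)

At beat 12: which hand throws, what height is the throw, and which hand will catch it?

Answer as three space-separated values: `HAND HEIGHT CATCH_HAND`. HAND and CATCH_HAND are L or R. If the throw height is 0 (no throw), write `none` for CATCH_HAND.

Answer: L 6 L

Derivation:
Beat 12: 12 mod 2 = 0, so hand = L
Throw height = pattern[12 mod 7] = pattern[5] = 6
Lands at beat 12+6=18, 18 mod 2 = 0, so catch hand = L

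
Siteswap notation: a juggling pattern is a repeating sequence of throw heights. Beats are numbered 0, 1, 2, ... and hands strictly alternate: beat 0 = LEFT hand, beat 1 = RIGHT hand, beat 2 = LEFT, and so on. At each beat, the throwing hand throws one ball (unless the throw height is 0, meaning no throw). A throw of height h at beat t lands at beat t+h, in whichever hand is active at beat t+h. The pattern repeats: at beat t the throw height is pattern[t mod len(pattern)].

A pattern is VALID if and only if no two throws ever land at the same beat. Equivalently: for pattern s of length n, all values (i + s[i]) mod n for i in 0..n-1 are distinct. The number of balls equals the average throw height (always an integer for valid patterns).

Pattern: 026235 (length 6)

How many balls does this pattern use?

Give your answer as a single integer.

Pattern = [0, 2, 6, 2, 3, 5], length n = 6
  position 0: throw height = 0, running sum = 0
  position 1: throw height = 2, running sum = 2
  position 2: throw height = 6, running sum = 8
  position 3: throw height = 2, running sum = 10
  position 4: throw height = 3, running sum = 13
  position 5: throw height = 5, running sum = 18
Total sum = 18; balls = sum / n = 18 / 6 = 3

Answer: 3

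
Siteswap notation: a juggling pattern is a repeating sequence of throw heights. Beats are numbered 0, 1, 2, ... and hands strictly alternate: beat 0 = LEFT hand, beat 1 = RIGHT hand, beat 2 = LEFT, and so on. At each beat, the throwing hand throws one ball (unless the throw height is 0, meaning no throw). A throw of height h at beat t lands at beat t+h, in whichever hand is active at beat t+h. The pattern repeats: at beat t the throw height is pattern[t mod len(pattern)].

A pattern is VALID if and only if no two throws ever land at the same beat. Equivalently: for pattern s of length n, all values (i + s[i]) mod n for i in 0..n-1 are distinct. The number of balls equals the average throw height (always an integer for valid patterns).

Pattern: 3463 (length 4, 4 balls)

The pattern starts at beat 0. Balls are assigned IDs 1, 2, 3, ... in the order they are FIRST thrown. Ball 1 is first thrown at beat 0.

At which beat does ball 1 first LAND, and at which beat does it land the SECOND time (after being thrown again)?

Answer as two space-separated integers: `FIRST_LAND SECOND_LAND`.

Beat 0 (L): throw ball1 h=3 -> lands@3:R; in-air after throw: [b1@3:R]
Beat 1 (R): throw ball2 h=4 -> lands@5:R; in-air after throw: [b1@3:R b2@5:R]
Beat 2 (L): throw ball3 h=6 -> lands@8:L; in-air after throw: [b1@3:R b2@5:R b3@8:L]
Beat 3 (R): throw ball1 h=3 -> lands@6:L; in-air after throw: [b2@5:R b1@6:L b3@8:L]
Beat 4 (L): throw ball4 h=3 -> lands@7:R; in-air after throw: [b2@5:R b1@6:L b4@7:R b3@8:L]
Beat 5 (R): throw ball2 h=4 -> lands@9:R; in-air after throw: [b1@6:L b4@7:R b3@8:L b2@9:R]
Beat 6 (L): throw ball1 h=6 -> lands@12:L; in-air after throw: [b4@7:R b3@8:L b2@9:R b1@12:L]
Ball 1: thrown@0 h=3 -> first land @3; rethrown@3 h=3 -> second land @6

Answer: 3 6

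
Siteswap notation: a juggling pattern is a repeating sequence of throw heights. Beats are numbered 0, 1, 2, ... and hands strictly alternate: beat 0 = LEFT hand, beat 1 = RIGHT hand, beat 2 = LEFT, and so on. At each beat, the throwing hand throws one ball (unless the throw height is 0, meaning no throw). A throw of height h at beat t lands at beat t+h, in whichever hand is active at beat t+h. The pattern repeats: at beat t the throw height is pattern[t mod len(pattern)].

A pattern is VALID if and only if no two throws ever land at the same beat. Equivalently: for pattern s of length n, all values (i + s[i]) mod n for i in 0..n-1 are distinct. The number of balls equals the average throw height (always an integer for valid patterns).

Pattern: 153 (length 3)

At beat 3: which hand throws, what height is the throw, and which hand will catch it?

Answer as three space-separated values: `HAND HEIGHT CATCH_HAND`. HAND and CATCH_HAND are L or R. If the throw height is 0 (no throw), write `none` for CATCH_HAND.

Answer: R 1 L

Derivation:
Beat 3: 3 mod 2 = 1, so hand = R
Throw height = pattern[3 mod 3] = pattern[0] = 1
Lands at beat 3+1=4, 4 mod 2 = 0, so catch hand = L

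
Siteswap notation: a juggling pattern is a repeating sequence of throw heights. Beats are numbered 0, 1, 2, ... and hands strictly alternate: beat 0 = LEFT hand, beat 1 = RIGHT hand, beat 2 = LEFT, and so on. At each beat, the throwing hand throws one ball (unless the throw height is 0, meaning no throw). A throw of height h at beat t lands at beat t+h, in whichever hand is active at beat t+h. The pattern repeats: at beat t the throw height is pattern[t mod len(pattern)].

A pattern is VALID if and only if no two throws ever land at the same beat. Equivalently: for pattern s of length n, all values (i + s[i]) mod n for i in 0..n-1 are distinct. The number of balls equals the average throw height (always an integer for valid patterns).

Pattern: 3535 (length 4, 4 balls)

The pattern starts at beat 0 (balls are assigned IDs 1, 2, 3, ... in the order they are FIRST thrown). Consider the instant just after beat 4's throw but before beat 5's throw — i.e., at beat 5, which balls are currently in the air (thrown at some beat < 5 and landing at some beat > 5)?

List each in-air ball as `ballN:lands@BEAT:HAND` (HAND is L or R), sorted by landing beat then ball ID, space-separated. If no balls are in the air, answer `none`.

Answer: ball2:lands@6:L ball4:lands@7:R ball1:lands@8:L

Derivation:
Beat 0 (L): throw ball1 h=3 -> lands@3:R; in-air after throw: [b1@3:R]
Beat 1 (R): throw ball2 h=5 -> lands@6:L; in-air after throw: [b1@3:R b2@6:L]
Beat 2 (L): throw ball3 h=3 -> lands@5:R; in-air after throw: [b1@3:R b3@5:R b2@6:L]
Beat 3 (R): throw ball1 h=5 -> lands@8:L; in-air after throw: [b3@5:R b2@6:L b1@8:L]
Beat 4 (L): throw ball4 h=3 -> lands@7:R; in-air after throw: [b3@5:R b2@6:L b4@7:R b1@8:L]
Beat 5 (R): throw ball3 h=5 -> lands@10:L; in-air after throw: [b2@6:L b4@7:R b1@8:L b3@10:L]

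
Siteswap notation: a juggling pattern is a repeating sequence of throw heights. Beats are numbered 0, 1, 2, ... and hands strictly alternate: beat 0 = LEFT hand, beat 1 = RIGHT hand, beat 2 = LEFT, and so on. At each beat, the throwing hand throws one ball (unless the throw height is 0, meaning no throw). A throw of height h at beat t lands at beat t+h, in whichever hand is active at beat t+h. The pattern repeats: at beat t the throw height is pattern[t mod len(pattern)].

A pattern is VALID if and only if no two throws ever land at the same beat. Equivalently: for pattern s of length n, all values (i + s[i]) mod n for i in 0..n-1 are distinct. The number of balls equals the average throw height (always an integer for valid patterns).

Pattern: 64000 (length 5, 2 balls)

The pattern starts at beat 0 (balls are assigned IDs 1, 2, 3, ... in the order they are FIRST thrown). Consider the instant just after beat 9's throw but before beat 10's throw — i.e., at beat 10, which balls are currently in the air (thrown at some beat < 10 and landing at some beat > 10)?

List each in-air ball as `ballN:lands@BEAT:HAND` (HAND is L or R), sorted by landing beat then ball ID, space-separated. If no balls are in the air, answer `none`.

Beat 0 (L): throw ball1 h=6 -> lands@6:L; in-air after throw: [b1@6:L]
Beat 1 (R): throw ball2 h=4 -> lands@5:R; in-air after throw: [b2@5:R b1@6:L]
Beat 5 (R): throw ball2 h=6 -> lands@11:R; in-air after throw: [b1@6:L b2@11:R]
Beat 6 (L): throw ball1 h=4 -> lands@10:L; in-air after throw: [b1@10:L b2@11:R]
Beat 10 (L): throw ball1 h=6 -> lands@16:L; in-air after throw: [b2@11:R b1@16:L]

Answer: ball2:lands@11:R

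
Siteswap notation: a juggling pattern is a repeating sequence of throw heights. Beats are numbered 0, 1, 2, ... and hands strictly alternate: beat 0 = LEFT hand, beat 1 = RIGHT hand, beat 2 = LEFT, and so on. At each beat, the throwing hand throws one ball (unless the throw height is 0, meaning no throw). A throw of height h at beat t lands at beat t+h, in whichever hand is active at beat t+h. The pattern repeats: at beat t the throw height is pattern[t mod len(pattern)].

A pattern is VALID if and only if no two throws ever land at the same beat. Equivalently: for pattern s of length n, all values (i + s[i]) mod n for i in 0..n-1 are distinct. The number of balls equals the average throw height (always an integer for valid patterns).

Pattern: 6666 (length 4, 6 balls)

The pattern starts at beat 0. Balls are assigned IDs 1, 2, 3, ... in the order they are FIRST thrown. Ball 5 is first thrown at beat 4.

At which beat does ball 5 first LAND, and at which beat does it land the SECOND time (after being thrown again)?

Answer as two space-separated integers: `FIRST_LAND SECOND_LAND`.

Answer: 10 16

Derivation:
Beat 0 (L): throw ball1 h=6 -> lands@6:L; in-air after throw: [b1@6:L]
Beat 1 (R): throw ball2 h=6 -> lands@7:R; in-air after throw: [b1@6:L b2@7:R]
Beat 2 (L): throw ball3 h=6 -> lands@8:L; in-air after throw: [b1@6:L b2@7:R b3@8:L]
Beat 3 (R): throw ball4 h=6 -> lands@9:R; in-air after throw: [b1@6:L b2@7:R b3@8:L b4@9:R]
Beat 4 (L): throw ball5 h=6 -> lands@10:L; in-air after throw: [b1@6:L b2@7:R b3@8:L b4@9:R b5@10:L]
Beat 5 (R): throw ball6 h=6 -> lands@11:R; in-air after throw: [b1@6:L b2@7:R b3@8:L b4@9:R b5@10:L b6@11:R]
Beat 6 (L): throw ball1 h=6 -> lands@12:L; in-air after throw: [b2@7:R b3@8:L b4@9:R b5@10:L b6@11:R b1@12:L]
Beat 7 (R): throw ball2 h=6 -> lands@13:R; in-air after throw: [b3@8:L b4@9:R b5@10:L b6@11:R b1@12:L b2@13:R]
Beat 8 (L): throw ball3 h=6 -> lands@14:L; in-air after throw: [b4@9:R b5@10:L b6@11:R b1@12:L b2@13:R b3@14:L]
Beat 9 (R): throw ball4 h=6 -> lands@15:R; in-air after throw: [b5@10:L b6@11:R b1@12:L b2@13:R b3@14:L b4@15:R]
Beat 10 (L): throw ball5 h=6 -> lands@16:L; in-air after throw: [b6@11:R b1@12:L b2@13:R b3@14:L b4@15:R b5@16:L]
Beat 11 (R): throw ball6 h=6 -> lands@17:R; in-air after throw: [b1@12:L b2@13:R b3@14:L b4@15:R b5@16:L b6@17:R]
Beat 12 (L): throw ball1 h=6 -> lands@18:L; in-air after throw: [b2@13:R b3@14:L b4@15:R b5@16:L b6@17:R b1@18:L]
Beat 13 (R): throw ball2 h=6 -> lands@19:R; in-air after throw: [b3@14:L b4@15:R b5@16:L b6@17:R b1@18:L b2@19:R]
Beat 14 (L): throw ball3 h=6 -> lands@20:L; in-air after throw: [b4@15:R b5@16:L b6@17:R b1@18:L b2@19:R b3@20:L]
Beat 15 (R): throw ball4 h=6 -> lands@21:R; in-air after throw: [b5@16:L b6@17:R b1@18:L b2@19:R b3@20:L b4@21:R]
Beat 16 (L): throw ball5 h=6 -> lands@22:L; in-air after throw: [b6@17:R b1@18:L b2@19:R b3@20:L b4@21:R b5@22:L]
Ball 5: thrown@4 h=6 -> first land @10; rethrown@10 h=6 -> second land @16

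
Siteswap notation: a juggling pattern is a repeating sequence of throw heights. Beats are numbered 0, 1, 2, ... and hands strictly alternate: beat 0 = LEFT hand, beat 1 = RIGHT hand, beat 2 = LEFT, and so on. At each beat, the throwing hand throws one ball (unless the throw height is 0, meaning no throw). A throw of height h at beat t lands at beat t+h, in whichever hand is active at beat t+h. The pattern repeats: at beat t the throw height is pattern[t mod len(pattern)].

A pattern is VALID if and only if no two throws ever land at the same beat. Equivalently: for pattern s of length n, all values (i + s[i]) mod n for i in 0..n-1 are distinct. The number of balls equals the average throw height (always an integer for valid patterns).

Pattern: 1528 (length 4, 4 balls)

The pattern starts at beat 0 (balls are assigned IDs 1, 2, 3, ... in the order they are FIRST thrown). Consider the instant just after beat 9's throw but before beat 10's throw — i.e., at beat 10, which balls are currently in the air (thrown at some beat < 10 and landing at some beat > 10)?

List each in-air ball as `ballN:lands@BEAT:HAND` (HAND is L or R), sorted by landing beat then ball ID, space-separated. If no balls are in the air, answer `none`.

Beat 0 (L): throw ball1 h=1 -> lands@1:R; in-air after throw: [b1@1:R]
Beat 1 (R): throw ball1 h=5 -> lands@6:L; in-air after throw: [b1@6:L]
Beat 2 (L): throw ball2 h=2 -> lands@4:L; in-air after throw: [b2@4:L b1@6:L]
Beat 3 (R): throw ball3 h=8 -> lands@11:R; in-air after throw: [b2@4:L b1@6:L b3@11:R]
Beat 4 (L): throw ball2 h=1 -> lands@5:R; in-air after throw: [b2@5:R b1@6:L b3@11:R]
Beat 5 (R): throw ball2 h=5 -> lands@10:L; in-air after throw: [b1@6:L b2@10:L b3@11:R]
Beat 6 (L): throw ball1 h=2 -> lands@8:L; in-air after throw: [b1@8:L b2@10:L b3@11:R]
Beat 7 (R): throw ball4 h=8 -> lands@15:R; in-air after throw: [b1@8:L b2@10:L b3@11:R b4@15:R]
Beat 8 (L): throw ball1 h=1 -> lands@9:R; in-air after throw: [b1@9:R b2@10:L b3@11:R b4@15:R]
Beat 9 (R): throw ball1 h=5 -> lands@14:L; in-air after throw: [b2@10:L b3@11:R b1@14:L b4@15:R]
Beat 10 (L): throw ball2 h=2 -> lands@12:L; in-air after throw: [b3@11:R b2@12:L b1@14:L b4@15:R]

Answer: ball3:lands@11:R ball1:lands@14:L ball4:lands@15:R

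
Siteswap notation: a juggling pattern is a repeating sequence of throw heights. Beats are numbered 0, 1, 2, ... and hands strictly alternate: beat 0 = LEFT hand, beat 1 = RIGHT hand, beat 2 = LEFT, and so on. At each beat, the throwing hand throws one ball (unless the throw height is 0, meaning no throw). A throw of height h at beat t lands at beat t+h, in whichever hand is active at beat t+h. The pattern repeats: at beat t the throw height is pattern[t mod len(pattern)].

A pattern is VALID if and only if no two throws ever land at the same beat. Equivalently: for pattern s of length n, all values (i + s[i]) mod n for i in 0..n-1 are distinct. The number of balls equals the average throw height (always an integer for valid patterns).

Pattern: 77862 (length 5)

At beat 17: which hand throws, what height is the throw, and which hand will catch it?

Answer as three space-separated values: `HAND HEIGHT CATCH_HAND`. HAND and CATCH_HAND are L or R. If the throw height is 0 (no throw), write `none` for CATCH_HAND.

Beat 17: 17 mod 2 = 1, so hand = R
Throw height = pattern[17 mod 5] = pattern[2] = 8
Lands at beat 17+8=25, 25 mod 2 = 1, so catch hand = R

Answer: R 8 R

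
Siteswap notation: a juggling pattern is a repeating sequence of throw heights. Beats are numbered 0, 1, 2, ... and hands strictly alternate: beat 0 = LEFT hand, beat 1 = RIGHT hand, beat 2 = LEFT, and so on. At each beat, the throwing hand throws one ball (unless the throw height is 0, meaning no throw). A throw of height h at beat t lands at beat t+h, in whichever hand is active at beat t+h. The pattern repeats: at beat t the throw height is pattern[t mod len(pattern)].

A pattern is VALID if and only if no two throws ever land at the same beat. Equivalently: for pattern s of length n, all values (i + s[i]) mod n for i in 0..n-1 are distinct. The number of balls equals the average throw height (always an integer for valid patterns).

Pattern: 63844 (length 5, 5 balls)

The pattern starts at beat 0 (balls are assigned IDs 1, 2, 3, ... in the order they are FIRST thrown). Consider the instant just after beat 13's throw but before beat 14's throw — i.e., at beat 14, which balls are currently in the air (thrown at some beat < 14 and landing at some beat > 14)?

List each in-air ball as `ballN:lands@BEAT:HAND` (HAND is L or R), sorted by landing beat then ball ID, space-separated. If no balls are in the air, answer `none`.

Answer: ball4:lands@15:R ball3:lands@16:L ball1:lands@17:R ball2:lands@20:L

Derivation:
Beat 0 (L): throw ball1 h=6 -> lands@6:L; in-air after throw: [b1@6:L]
Beat 1 (R): throw ball2 h=3 -> lands@4:L; in-air after throw: [b2@4:L b1@6:L]
Beat 2 (L): throw ball3 h=8 -> lands@10:L; in-air after throw: [b2@4:L b1@6:L b3@10:L]
Beat 3 (R): throw ball4 h=4 -> lands@7:R; in-air after throw: [b2@4:L b1@6:L b4@7:R b3@10:L]
Beat 4 (L): throw ball2 h=4 -> lands@8:L; in-air after throw: [b1@6:L b4@7:R b2@8:L b3@10:L]
Beat 5 (R): throw ball5 h=6 -> lands@11:R; in-air after throw: [b1@6:L b4@7:R b2@8:L b3@10:L b5@11:R]
Beat 6 (L): throw ball1 h=3 -> lands@9:R; in-air after throw: [b4@7:R b2@8:L b1@9:R b3@10:L b5@11:R]
Beat 7 (R): throw ball4 h=8 -> lands@15:R; in-air after throw: [b2@8:L b1@9:R b3@10:L b5@11:R b4@15:R]
Beat 8 (L): throw ball2 h=4 -> lands@12:L; in-air after throw: [b1@9:R b3@10:L b5@11:R b2@12:L b4@15:R]
Beat 9 (R): throw ball1 h=4 -> lands@13:R; in-air after throw: [b3@10:L b5@11:R b2@12:L b1@13:R b4@15:R]
Beat 10 (L): throw ball3 h=6 -> lands@16:L; in-air after throw: [b5@11:R b2@12:L b1@13:R b4@15:R b3@16:L]
Beat 11 (R): throw ball5 h=3 -> lands@14:L; in-air after throw: [b2@12:L b1@13:R b5@14:L b4@15:R b3@16:L]
Beat 12 (L): throw ball2 h=8 -> lands@20:L; in-air after throw: [b1@13:R b5@14:L b4@15:R b3@16:L b2@20:L]
Beat 13 (R): throw ball1 h=4 -> lands@17:R; in-air after throw: [b5@14:L b4@15:R b3@16:L b1@17:R b2@20:L]
Beat 14 (L): throw ball5 h=4 -> lands@18:L; in-air after throw: [b4@15:R b3@16:L b1@17:R b5@18:L b2@20:L]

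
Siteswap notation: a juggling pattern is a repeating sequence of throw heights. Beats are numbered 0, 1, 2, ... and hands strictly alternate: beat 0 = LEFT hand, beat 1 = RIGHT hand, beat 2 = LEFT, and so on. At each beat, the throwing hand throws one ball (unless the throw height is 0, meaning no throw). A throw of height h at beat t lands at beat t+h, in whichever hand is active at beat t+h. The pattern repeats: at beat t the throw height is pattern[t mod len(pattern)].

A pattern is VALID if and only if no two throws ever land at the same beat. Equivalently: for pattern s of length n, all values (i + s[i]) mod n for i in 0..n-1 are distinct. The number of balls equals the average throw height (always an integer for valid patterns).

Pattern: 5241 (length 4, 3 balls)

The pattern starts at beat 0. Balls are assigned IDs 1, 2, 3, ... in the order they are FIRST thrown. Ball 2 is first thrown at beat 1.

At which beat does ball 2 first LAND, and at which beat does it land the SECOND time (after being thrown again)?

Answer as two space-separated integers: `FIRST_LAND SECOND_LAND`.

Beat 0 (L): throw ball1 h=5 -> lands@5:R; in-air after throw: [b1@5:R]
Beat 1 (R): throw ball2 h=2 -> lands@3:R; in-air after throw: [b2@3:R b1@5:R]
Beat 2 (L): throw ball3 h=4 -> lands@6:L; in-air after throw: [b2@3:R b1@5:R b3@6:L]
Beat 3 (R): throw ball2 h=1 -> lands@4:L; in-air after throw: [b2@4:L b1@5:R b3@6:L]
Beat 4 (L): throw ball2 h=5 -> lands@9:R; in-air after throw: [b1@5:R b3@6:L b2@9:R]
Ball 2: thrown@1 h=2 -> first land @3; rethrown@3 h=1 -> second land @4

Answer: 3 4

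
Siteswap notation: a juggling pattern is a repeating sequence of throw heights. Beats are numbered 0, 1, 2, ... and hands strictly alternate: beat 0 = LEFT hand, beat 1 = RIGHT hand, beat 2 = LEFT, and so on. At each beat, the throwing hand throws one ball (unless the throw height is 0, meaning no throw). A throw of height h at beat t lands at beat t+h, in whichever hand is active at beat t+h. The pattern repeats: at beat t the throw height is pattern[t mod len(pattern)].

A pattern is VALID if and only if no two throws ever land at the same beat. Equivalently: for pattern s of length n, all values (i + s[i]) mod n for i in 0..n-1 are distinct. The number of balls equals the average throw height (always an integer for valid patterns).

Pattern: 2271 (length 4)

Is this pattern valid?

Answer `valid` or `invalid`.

i=0: (i + s[i]) mod n = (0 + 2) mod 4 = 2
i=1: (i + s[i]) mod n = (1 + 2) mod 4 = 3
i=2: (i + s[i]) mod n = (2 + 7) mod 4 = 1
i=3: (i + s[i]) mod n = (3 + 1) mod 4 = 0
Residues: [2, 3, 1, 0], distinct: True

Answer: valid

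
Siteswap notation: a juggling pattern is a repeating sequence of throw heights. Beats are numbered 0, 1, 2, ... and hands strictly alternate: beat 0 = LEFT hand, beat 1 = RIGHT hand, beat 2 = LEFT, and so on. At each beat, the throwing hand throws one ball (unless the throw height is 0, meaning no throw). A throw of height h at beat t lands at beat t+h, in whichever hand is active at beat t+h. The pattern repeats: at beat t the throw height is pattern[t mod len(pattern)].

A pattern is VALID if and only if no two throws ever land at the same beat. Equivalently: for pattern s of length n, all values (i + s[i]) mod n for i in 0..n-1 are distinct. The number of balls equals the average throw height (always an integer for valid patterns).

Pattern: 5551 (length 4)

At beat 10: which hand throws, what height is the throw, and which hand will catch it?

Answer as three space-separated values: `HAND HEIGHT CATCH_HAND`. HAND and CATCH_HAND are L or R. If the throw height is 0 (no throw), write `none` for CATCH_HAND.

Answer: L 5 R

Derivation:
Beat 10: 10 mod 2 = 0, so hand = L
Throw height = pattern[10 mod 4] = pattern[2] = 5
Lands at beat 10+5=15, 15 mod 2 = 1, so catch hand = R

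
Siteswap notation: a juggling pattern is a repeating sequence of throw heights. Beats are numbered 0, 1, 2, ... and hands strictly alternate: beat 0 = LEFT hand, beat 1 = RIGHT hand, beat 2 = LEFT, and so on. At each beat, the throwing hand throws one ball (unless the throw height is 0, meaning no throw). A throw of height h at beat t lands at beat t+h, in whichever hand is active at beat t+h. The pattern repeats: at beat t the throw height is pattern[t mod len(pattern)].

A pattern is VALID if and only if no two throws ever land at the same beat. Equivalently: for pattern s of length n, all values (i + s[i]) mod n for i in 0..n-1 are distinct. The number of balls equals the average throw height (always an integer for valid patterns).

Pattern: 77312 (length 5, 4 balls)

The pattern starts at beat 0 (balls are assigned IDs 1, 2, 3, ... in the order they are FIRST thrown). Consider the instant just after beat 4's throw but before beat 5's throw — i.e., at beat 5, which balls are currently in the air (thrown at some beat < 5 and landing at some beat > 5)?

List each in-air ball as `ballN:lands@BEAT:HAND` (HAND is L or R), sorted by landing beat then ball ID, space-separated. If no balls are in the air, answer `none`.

Beat 0 (L): throw ball1 h=7 -> lands@7:R; in-air after throw: [b1@7:R]
Beat 1 (R): throw ball2 h=7 -> lands@8:L; in-air after throw: [b1@7:R b2@8:L]
Beat 2 (L): throw ball3 h=3 -> lands@5:R; in-air after throw: [b3@5:R b1@7:R b2@8:L]
Beat 3 (R): throw ball4 h=1 -> lands@4:L; in-air after throw: [b4@4:L b3@5:R b1@7:R b2@8:L]
Beat 4 (L): throw ball4 h=2 -> lands@6:L; in-air after throw: [b3@5:R b4@6:L b1@7:R b2@8:L]
Beat 5 (R): throw ball3 h=7 -> lands@12:L; in-air after throw: [b4@6:L b1@7:R b2@8:L b3@12:L]

Answer: ball4:lands@6:L ball1:lands@7:R ball2:lands@8:L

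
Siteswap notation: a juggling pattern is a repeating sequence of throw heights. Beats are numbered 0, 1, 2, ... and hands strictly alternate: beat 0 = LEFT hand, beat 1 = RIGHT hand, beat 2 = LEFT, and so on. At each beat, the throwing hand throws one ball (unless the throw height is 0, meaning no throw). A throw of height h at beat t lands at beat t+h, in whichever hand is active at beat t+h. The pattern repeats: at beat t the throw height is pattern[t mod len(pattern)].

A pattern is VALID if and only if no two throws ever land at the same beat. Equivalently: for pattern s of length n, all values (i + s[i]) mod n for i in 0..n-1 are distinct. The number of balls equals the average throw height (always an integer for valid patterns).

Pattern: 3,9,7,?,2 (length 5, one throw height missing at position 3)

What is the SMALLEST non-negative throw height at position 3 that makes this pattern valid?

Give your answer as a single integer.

Answer: 4

Derivation:
i=0: (0 + 3) mod 5 = 3
i=1: (1 + 9) mod 5 = 0
i=2: (2 + 7) mod 5 = 4
i=3: s[i]=? (unknown)
i=4: (4 + 2) mod 5 = 1
Known residues: [0, 1, 3, 4]; need a permutation of 0..4, so missing residue r = 2
Need (3 + s) mod 5 = 2; smallest s = (2 - 3) mod 5 = 4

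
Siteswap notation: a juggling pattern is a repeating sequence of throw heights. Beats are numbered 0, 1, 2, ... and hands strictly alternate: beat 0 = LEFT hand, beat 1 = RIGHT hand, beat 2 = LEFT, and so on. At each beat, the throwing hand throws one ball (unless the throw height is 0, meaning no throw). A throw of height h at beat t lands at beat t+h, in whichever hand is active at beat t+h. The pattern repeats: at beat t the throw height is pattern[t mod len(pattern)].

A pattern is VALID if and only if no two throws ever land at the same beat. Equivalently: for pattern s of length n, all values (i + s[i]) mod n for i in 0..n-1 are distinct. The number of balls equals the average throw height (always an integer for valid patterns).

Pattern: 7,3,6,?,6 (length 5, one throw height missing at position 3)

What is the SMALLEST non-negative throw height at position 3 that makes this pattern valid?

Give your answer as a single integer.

i=0: (0 + 7) mod 5 = 2
i=1: (1 + 3) mod 5 = 4
i=2: (2 + 6) mod 5 = 3
i=3: s[i]=? (unknown)
i=4: (4 + 6) mod 5 = 0
Known residues: [0, 2, 3, 4]; need a permutation of 0..4, so missing residue r = 1
Need (3 + s) mod 5 = 1; smallest s = (1 - 3) mod 5 = 3

Answer: 3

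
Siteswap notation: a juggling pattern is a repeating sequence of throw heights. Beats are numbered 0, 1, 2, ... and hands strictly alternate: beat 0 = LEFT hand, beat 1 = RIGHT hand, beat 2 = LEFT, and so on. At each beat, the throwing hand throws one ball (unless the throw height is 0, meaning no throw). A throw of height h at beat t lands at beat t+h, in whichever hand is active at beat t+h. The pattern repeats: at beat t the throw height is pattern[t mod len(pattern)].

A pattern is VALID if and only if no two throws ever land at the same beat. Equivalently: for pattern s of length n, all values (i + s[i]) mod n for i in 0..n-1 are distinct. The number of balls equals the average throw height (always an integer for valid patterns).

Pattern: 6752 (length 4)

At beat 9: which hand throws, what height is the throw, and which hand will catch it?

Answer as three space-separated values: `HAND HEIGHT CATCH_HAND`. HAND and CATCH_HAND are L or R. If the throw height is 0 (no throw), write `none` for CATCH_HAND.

Beat 9: 9 mod 2 = 1, so hand = R
Throw height = pattern[9 mod 4] = pattern[1] = 7
Lands at beat 9+7=16, 16 mod 2 = 0, so catch hand = L

Answer: R 7 L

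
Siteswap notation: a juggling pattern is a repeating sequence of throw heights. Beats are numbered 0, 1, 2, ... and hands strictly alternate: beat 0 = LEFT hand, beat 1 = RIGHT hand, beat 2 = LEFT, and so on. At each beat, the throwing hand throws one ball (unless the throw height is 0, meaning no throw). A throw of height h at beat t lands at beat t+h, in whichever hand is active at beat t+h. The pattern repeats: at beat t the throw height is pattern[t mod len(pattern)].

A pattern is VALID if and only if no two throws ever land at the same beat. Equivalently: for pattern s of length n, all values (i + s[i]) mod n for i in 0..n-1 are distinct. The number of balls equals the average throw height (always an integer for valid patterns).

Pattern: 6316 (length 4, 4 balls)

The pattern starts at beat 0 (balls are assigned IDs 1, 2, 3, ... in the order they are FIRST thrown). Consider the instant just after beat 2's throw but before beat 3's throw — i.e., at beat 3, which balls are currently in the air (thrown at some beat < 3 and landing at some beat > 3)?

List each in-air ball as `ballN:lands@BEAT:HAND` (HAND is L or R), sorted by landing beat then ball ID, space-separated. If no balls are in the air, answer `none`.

Answer: ball2:lands@4:L ball1:lands@6:L

Derivation:
Beat 0 (L): throw ball1 h=6 -> lands@6:L; in-air after throw: [b1@6:L]
Beat 1 (R): throw ball2 h=3 -> lands@4:L; in-air after throw: [b2@4:L b1@6:L]
Beat 2 (L): throw ball3 h=1 -> lands@3:R; in-air after throw: [b3@3:R b2@4:L b1@6:L]
Beat 3 (R): throw ball3 h=6 -> lands@9:R; in-air after throw: [b2@4:L b1@6:L b3@9:R]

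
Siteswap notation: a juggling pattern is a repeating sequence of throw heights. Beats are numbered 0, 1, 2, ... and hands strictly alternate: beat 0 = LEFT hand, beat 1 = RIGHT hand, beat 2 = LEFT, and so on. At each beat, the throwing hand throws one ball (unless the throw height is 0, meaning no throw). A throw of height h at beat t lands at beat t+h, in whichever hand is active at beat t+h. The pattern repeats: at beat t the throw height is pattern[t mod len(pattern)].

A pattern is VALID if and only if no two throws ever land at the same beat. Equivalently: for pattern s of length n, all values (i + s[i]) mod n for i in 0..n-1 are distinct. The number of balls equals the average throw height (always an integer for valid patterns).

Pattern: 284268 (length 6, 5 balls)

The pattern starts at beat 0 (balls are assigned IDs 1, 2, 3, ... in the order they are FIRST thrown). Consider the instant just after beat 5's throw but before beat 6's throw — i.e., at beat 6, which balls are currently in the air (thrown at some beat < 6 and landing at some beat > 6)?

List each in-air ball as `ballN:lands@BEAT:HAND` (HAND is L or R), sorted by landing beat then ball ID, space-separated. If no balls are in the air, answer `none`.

Answer: ball2:lands@9:R ball4:lands@10:L ball3:lands@13:R

Derivation:
Beat 0 (L): throw ball1 h=2 -> lands@2:L; in-air after throw: [b1@2:L]
Beat 1 (R): throw ball2 h=8 -> lands@9:R; in-air after throw: [b1@2:L b2@9:R]
Beat 2 (L): throw ball1 h=4 -> lands@6:L; in-air after throw: [b1@6:L b2@9:R]
Beat 3 (R): throw ball3 h=2 -> lands@5:R; in-air after throw: [b3@5:R b1@6:L b2@9:R]
Beat 4 (L): throw ball4 h=6 -> lands@10:L; in-air after throw: [b3@5:R b1@6:L b2@9:R b4@10:L]
Beat 5 (R): throw ball3 h=8 -> lands@13:R; in-air after throw: [b1@6:L b2@9:R b4@10:L b3@13:R]
Beat 6 (L): throw ball1 h=2 -> lands@8:L; in-air after throw: [b1@8:L b2@9:R b4@10:L b3@13:R]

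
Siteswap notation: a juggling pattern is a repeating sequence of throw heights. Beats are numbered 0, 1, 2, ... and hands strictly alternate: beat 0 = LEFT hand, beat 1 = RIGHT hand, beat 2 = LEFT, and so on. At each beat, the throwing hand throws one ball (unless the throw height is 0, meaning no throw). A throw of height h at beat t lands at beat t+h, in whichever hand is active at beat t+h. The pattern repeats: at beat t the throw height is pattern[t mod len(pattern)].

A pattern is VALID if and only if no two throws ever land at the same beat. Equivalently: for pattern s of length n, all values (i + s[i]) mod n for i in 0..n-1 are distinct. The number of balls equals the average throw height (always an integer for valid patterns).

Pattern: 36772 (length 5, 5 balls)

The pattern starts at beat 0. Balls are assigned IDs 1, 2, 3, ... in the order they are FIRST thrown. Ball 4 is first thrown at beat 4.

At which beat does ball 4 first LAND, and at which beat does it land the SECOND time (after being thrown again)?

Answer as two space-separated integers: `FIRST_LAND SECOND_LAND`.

Answer: 6 12

Derivation:
Beat 0 (L): throw ball1 h=3 -> lands@3:R; in-air after throw: [b1@3:R]
Beat 1 (R): throw ball2 h=6 -> lands@7:R; in-air after throw: [b1@3:R b2@7:R]
Beat 2 (L): throw ball3 h=7 -> lands@9:R; in-air after throw: [b1@3:R b2@7:R b3@9:R]
Beat 3 (R): throw ball1 h=7 -> lands@10:L; in-air after throw: [b2@7:R b3@9:R b1@10:L]
Beat 4 (L): throw ball4 h=2 -> lands@6:L; in-air after throw: [b4@6:L b2@7:R b3@9:R b1@10:L]
Beat 5 (R): throw ball5 h=3 -> lands@8:L; in-air after throw: [b4@6:L b2@7:R b5@8:L b3@9:R b1@10:L]
Beat 6 (L): throw ball4 h=6 -> lands@12:L; in-air after throw: [b2@7:R b5@8:L b3@9:R b1@10:L b4@12:L]
Beat 7 (R): throw ball2 h=7 -> lands@14:L; in-air after throw: [b5@8:L b3@9:R b1@10:L b4@12:L b2@14:L]
Beat 8 (L): throw ball5 h=7 -> lands@15:R; in-air after throw: [b3@9:R b1@10:L b4@12:L b2@14:L b5@15:R]
Beat 9 (R): throw ball3 h=2 -> lands@11:R; in-air after throw: [b1@10:L b3@11:R b4@12:L b2@14:L b5@15:R]
Beat 10 (L): throw ball1 h=3 -> lands@13:R; in-air after throw: [b3@11:R b4@12:L b1@13:R b2@14:L b5@15:R]
Beat 11 (R): throw ball3 h=6 -> lands@17:R; in-air after throw: [b4@12:L b1@13:R b2@14:L b5@15:R b3@17:R]
Beat 12 (L): throw ball4 h=7 -> lands@19:R; in-air after throw: [b1@13:R b2@14:L b5@15:R b3@17:R b4@19:R]
Ball 4: thrown@4 h=2 -> first land @6; rethrown@6 h=6 -> second land @12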